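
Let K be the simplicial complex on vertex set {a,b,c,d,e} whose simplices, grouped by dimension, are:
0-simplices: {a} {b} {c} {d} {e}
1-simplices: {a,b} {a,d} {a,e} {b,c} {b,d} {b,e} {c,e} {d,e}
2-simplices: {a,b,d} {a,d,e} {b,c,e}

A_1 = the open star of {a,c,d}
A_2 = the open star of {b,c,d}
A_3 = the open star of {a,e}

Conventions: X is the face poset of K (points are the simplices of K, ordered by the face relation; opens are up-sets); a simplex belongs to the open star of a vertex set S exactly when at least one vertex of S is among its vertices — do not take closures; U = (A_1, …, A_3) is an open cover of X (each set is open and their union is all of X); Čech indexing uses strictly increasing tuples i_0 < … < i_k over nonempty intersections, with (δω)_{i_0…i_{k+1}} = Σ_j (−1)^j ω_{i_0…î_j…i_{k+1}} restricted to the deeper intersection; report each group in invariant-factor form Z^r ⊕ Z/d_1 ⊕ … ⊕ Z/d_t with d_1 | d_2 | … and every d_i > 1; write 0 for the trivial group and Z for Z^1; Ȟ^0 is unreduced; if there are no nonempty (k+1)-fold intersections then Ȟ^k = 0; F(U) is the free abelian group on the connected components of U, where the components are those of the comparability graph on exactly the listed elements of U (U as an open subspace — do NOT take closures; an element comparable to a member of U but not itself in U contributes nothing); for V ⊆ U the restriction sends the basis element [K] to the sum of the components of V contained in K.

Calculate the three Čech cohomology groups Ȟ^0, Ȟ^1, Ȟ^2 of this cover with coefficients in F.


Ȟ^0 = Z,  Ȟ^1 = Z,  Ȟ^2 = 0

cover nerve:
  A1={{a},{c},{d},{a,b},{a,d},{a,e},{b,c},{b,d},{c,e},{d,e},{a,b,d},{a,d,e},{b,c,e}} A2={{b},{c},{d},{a,b},{a,d},{b,c},{b,d},{b,e},{c,e},{d,e},{a,b,d},{a,d,e},{b,c,e}} A3={{a},{e},{a,b},{a,d},{a,e},{b,e},{c,e},{d,e},{a,b,d},{a,d,e},{b,c,e}}
  A12={{c},{d},{a,b},{a,d},{b,c},{b,d},{c,e},{d,e},{a,b,d},{a,d,e},{b,c,e}} A13={{a},{a,b},{a,d},{a,e},{c,e},{d,e},{a,b,d},{a,d,e},{b,c,e}} A23={{a,b},{a,d},{b,e},{c,e},{d,e},{a,b,d},{a,d,e},{b,c,e}}
  A123={{a,b},{a,d},{c,e},{d,e},{a,b,d},{a,d,e},{b,c,e}}
components per intersection:
  A1: {{a},{d},{a,b},{a,d},{a,e},{b,d},{d,e},{a,b,d},{a,d,e}} {{c},{b,c},{c,e},{b,c,e}}
  A2: {{b},{c},{d},{a,b},{a,d},{b,c},{b,d},{b,e},{c,e},{d,e},{a,b,d},{a,d,e},{b,c,e}}
  A3: {{a},{e},{a,b},{a,d},{a,e},{b,e},{c,e},{d,e},{a,b,d},{a,d,e},{b,c,e}}
  A12: {{c},{b,c},{c,e},{b,c,e}} {{d},{a,b},{a,d},{b,d},{d,e},{a,b,d},{a,d,e}}
  A13: {{a},{a,b},{a,d},{a,e},{d,e},{a,b,d},{a,d,e}} {{c,e},{b,c,e}}
  A23: {{a,b},{a,d},{d,e},{a,b,d},{a,d,e}} {{b,e},{c,e},{b,c,e}}
  A123: {{a,b},{a,d},{d,e},{a,b,d},{a,d,e}} {{c,e},{b,c,e}}
C dims 4,6,2; δ0: rk 3, SNF 1^3; δ1: rk 2, SNF 1^2
Ȟ^0: (4−3)−0=1 ⇒ Z
Ȟ^1: (6−2)−3=1 ⇒ Z
Ȟ^2: (2−0)−2=0 ⇒ 0


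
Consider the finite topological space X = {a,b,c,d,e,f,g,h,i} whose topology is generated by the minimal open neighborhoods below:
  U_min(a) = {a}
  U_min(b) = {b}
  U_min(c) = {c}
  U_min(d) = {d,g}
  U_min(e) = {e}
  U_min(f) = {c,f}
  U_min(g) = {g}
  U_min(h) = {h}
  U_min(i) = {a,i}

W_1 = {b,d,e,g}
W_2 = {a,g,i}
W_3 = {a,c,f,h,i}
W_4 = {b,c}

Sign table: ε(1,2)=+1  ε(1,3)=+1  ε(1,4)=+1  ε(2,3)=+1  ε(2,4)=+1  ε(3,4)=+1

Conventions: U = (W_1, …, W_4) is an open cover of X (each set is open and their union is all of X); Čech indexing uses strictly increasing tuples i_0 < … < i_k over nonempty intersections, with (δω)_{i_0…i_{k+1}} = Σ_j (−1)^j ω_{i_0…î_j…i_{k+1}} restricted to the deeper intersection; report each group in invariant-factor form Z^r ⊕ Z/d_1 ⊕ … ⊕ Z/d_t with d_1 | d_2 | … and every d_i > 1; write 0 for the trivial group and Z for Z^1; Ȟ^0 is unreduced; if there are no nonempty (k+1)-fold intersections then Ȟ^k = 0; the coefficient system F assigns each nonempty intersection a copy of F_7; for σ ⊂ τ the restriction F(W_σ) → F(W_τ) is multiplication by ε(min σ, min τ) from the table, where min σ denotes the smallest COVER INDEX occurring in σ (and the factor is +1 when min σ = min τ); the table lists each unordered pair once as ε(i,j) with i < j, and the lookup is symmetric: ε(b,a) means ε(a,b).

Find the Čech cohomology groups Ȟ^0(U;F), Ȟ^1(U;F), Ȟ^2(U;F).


Ȟ^0 ≅ Z/7,  Ȟ^1 ≅ Z/7,  Ȟ^2 ≅ 0

nonempty overlaps:
  W12={g} W14={b} W23={a,i} W34={c}
C dims 4,4; δ0: rk_F7 3
degree 0: 4−3−0 = 1 → Ȟ^0 ≅ Z/7
degree 1: 4−0−3 = 1 → Ȟ^1 ≅ Z/7
degree 2: 0−0−0 = 0 → Ȟ^2 ≅ 0


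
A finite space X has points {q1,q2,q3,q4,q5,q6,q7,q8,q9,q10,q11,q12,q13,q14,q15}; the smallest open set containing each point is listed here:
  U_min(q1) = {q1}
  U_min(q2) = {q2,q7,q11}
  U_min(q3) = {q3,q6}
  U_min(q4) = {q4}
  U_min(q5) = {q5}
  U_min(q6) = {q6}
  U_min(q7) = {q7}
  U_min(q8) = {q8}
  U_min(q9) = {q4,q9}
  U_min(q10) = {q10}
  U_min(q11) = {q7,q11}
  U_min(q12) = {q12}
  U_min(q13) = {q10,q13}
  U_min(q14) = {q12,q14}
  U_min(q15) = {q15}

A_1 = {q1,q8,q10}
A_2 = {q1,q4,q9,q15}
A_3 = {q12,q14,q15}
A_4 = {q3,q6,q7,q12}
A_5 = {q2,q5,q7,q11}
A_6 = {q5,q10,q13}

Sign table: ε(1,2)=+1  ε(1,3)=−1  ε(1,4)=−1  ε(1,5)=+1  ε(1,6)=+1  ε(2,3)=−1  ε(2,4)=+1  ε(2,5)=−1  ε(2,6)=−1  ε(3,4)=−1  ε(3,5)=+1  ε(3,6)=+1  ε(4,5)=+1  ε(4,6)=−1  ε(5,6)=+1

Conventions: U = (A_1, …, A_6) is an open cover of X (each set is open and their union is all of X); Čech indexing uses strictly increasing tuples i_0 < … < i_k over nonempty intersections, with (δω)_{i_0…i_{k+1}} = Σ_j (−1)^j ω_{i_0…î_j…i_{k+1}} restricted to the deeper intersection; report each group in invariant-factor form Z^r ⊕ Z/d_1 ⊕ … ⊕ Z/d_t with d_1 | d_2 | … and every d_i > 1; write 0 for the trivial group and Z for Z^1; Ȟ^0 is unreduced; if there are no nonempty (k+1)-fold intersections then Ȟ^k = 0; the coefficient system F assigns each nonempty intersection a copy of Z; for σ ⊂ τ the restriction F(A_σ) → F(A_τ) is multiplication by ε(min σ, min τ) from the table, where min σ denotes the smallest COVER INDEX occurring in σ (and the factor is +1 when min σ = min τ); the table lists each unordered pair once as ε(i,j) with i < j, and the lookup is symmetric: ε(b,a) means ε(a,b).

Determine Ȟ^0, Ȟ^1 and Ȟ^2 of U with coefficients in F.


Ȟ^0 ≅ Z, Ȟ^1 ≅ Z and Ȟ^2 ≅ 0

nonempty intersections:
  A12={q1} A16={q10} A23={q15} A34={q12} A45={q7} A56={q5}
C dims 6,6; δ0: rk 5, SNF 1^5
Ȟ^0: (6−5)−0=1 ⇒ Z
Ȟ^1: (6−0)−5=1 ⇒ Z
Ȟ^2: (0−0)−0=0 ⇒ 0


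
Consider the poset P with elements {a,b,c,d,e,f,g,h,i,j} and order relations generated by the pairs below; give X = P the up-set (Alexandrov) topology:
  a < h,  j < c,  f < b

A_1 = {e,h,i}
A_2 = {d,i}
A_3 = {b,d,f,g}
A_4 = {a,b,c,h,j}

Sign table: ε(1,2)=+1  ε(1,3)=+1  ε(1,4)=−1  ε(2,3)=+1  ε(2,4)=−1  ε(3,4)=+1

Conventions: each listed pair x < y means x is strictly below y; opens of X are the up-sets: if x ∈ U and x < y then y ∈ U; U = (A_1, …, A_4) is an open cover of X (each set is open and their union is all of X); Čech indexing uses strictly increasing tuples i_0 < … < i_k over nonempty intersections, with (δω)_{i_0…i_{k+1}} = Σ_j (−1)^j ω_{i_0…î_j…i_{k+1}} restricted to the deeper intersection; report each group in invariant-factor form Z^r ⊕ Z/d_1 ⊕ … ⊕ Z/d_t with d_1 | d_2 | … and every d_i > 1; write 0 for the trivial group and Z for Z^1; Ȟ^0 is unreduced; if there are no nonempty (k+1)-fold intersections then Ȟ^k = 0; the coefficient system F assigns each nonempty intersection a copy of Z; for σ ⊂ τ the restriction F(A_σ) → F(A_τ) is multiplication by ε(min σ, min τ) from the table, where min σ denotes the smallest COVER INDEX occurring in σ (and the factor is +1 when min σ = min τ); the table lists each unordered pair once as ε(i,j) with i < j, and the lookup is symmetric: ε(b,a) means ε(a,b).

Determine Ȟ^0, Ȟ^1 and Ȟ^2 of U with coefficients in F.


Ȟ^0 = 0, Ȟ^1 = Z/2, Ȟ^2 = 0

nonempty intersections:
  A12={i} A14={h} A23={d} A34={b}
C dims 4,4; δ0: rk 4, SNF 1^3·2
Ȟ^0: (4−4)−0=0 ⇒ 0
Ȟ^1: (4−0)−4=0 plus torsion [2] ⇒ Z/2
Ȟ^2: (0−0)−0=0 ⇒ 0


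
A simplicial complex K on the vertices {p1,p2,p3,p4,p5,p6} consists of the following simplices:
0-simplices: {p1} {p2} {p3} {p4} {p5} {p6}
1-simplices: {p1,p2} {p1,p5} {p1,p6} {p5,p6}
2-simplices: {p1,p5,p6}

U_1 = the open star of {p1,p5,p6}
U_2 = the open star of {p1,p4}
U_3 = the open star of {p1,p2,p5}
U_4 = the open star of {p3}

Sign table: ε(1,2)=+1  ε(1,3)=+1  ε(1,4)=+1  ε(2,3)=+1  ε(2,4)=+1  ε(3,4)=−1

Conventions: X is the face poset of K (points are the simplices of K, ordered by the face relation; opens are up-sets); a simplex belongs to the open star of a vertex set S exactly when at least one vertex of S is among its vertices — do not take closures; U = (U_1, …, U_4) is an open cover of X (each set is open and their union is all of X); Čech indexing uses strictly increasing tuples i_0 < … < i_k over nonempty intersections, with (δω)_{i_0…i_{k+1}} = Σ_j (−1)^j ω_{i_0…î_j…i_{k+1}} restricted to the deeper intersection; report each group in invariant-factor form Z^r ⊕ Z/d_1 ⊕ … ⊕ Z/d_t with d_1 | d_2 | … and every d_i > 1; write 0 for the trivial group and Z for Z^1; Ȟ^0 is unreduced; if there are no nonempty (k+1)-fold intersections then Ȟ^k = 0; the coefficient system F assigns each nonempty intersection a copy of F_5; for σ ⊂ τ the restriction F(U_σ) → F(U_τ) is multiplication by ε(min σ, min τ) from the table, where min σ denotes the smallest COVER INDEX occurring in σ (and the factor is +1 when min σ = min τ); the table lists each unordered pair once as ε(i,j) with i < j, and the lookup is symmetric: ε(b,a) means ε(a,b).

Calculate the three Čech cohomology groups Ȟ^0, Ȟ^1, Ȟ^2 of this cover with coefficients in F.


Ȟ^0 = Z/5 ⊕ Z/5; Ȟ^1 = 0; Ȟ^2 = 0

nonempty intersections:
  U1={{p1},{p5},{p6},{p1,p2},{p1,p5},{p1,p6},{p5,p6},{p1,p5,p6}} U2={{p1},{p4},{p1,p2},{p1,p5},{p1,p6},{p1,p5,p6}} U3={{p1},{p2},{p5},{p1,p2},{p1,p5},{p1,p6},{p5,p6},{p1,p5,p6}} U4={{p3}}
  U12={{p1},{p1,p2},{p1,p5},{p1,p6},{p1,p5,p6}} U13={{p1},{p5},{p1,p2},{p1,p5},{p1,p6},{p5,p6},{p1,p5,p6}} U23={{p1},{p1,p2},{p1,p5},{p1,p6},{p1,p5,p6}}
  U123={{p1},{p1,p2},{p1,p5},{p1,p6},{p1,p5,p6}}
C dims 4,3,1; δ0: rk_F5 2; δ1: rk_F5 1
Ȟ^0: (4−2)−0=2 ⇒ Z/5 ⊕ Z/5
Ȟ^1: (3−1)−2=0 ⇒ 0
Ȟ^2: (1−0)−1=0 ⇒ 0


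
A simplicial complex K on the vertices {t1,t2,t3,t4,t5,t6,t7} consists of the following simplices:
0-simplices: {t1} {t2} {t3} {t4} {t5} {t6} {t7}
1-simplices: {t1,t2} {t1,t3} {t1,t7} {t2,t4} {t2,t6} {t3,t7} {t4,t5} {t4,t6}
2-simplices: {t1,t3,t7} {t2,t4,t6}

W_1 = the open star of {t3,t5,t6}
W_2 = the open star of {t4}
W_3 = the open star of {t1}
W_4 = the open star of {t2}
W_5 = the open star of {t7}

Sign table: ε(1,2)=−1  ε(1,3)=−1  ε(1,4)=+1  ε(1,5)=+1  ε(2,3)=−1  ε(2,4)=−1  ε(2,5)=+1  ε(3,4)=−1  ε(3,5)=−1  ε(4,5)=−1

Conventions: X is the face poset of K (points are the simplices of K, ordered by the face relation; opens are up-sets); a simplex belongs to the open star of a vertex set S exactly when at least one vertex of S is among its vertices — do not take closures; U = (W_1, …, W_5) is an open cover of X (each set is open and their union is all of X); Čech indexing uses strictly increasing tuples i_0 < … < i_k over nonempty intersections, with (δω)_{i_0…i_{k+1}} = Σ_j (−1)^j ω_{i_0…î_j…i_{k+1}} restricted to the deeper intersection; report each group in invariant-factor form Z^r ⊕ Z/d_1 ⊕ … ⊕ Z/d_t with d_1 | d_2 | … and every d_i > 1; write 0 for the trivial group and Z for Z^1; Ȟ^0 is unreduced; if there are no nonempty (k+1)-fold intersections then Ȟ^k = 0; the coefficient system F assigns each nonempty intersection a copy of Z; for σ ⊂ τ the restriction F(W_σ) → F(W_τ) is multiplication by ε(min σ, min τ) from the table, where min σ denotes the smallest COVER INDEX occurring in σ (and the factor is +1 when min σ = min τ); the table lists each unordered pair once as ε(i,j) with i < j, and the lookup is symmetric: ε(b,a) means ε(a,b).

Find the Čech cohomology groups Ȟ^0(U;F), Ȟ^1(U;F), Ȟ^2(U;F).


nonempty overlaps:
  W1={{t3},{t5},{t6},{t1,t3},{t2,t6},{t3,t7},{t4,t5},{t4,t6},{t1,t3,t7},{t2,t4,t6}} W2={{t4},{t2,t4},{t4,t5},{t4,t6},{t2,t4,t6}} W3={{t1},{t1,t2},{t1,t3},{t1,t7},{t1,t3,t7}} W4={{t2},{t1,t2},{t2,t4},{t2,t6},{t2,t4,t6}} W5={{t7},{t1,t7},{t3,t7},{t1,t3,t7}}
  W12={{t4,t5},{t4,t6},{t2,t4,t6}} W13={{t1,t3},{t1,t3,t7}} W14={{t2,t6},{t2,t4,t6}} W15={{t3,t7},{t1,t3,t7}} W24={{t2,t4},{t2,t4,t6}} W34={{t1,t2}} W35={{t1,t7},{t1,t3,t7}}
  W124={{t2,t4,t6}} W135={{t1,t3,t7}}
C dims 5,7,2; δ0: rk 4, SNF 1^4; δ1: rk 2, SNF 1^2
degree 0: 5−4−0 = 1 → Ȟ^0 ≅ Z
degree 1: 7−2−4 = 1 → Ȟ^1 ≅ Z
degree 2: 2−0−2 = 0 → Ȟ^2 ≅ 0

Ȟ^0(U;F) ≅ Z; Ȟ^1(U;F) ≅ Z; Ȟ^2(U;F) ≅ 0


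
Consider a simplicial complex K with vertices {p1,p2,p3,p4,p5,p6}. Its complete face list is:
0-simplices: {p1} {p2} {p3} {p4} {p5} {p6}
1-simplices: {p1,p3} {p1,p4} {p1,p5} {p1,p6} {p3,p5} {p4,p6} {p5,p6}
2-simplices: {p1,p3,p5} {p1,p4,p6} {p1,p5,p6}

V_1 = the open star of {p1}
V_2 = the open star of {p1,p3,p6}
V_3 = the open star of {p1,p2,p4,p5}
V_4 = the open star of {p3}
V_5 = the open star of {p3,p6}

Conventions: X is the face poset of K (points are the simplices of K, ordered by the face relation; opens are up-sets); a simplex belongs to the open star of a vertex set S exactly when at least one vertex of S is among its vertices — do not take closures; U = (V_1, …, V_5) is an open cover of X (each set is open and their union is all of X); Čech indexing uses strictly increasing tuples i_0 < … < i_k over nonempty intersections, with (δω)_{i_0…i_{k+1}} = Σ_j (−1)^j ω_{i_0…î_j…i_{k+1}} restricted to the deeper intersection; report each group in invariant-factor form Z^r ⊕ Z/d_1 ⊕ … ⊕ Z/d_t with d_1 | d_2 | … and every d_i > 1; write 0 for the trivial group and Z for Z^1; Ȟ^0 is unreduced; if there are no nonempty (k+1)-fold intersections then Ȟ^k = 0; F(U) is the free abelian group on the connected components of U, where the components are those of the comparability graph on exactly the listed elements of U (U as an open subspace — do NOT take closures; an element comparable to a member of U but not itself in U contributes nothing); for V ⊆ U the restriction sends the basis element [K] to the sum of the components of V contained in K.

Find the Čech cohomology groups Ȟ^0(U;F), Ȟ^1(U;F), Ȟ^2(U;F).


cover nerve:
  V1={{p1},{p1,p3},{p1,p4},{p1,p5},{p1,p6},{p1,p3,p5},{p1,p4,p6},{p1,p5,p6}} V2={{p1},{p3},{p6},{p1,p3},{p1,p4},{p1,p5},{p1,p6},{p3,p5},{p4,p6},{p5,p6},{p1,p3,p5},{p1,p4,p6},{p1,p5,p6}} V3={{p1},{p2},{p4},{p5},{p1,p3},{p1,p4},{p1,p5},{p1,p6},{p3,p5},{p4,p6},{p5,p6},{p1,p3,p5},{p1,p4,p6},{p1,p5,p6}} V4={{p3},{p1,p3},{p3,p5},{p1,p3,p5}} V5={{p3},{p6},{p1,p3},{p1,p6},{p3,p5},{p4,p6},{p5,p6},{p1,p3,p5},{p1,p4,p6},{p1,p5,p6}}
  V12={{p1},{p1,p3},{p1,p4},{p1,p5},{p1,p6},{p1,p3,p5},{p1,p4,p6},{p1,p5,p6}} V13={{p1},{p1,p3},{p1,p4},{p1,p5},{p1,p6},{p1,p3,p5},{p1,p4,p6},{p1,p5,p6}} V14={{p1,p3},{p1,p3,p5}} V15={{p1,p3},{p1,p6},{p1,p3,p5},{p1,p4,p6},{p1,p5,p6}} V23={{p1},{p1,p3},{p1,p4},{p1,p5},{p1,p6},{p3,p5},{p4,p6},{p5,p6},{p1,p3,p5},{p1,p4,p6},{p1,p5,p6}} V24={{p3},{p1,p3},{p3,p5},{p1,p3,p5}} V25={{p3},{p6},{p1,p3},{p1,p6},{p3,p5},{p4,p6},{p5,p6},{p1,p3,p5},{p1,p4,p6},{p1,p5,p6}} V34={{p1,p3},{p3,p5},{p1,p3,p5}} V35={{p1,p3},{p1,p6},{p3,p5},{p4,p6},{p5,p6},{p1,p3,p5},{p1,p4,p6},{p1,p5,p6}} V45={{p3},{p1,p3},{p3,p5},{p1,p3,p5}}
  V123={{p1},{p1,p3},{p1,p4},{p1,p5},{p1,p6},{p1,p3,p5},{p1,p4,p6},{p1,p5,p6}} V124={{p1,p3},{p1,p3,p5}} V125={{p1,p3},{p1,p6},{p1,p3,p5},{p1,p4,p6},{p1,p5,p6}} V134={{p1,p3},{p1,p3,p5}} V135={{p1,p3},{p1,p6},{p1,p3,p5},{p1,p4,p6},{p1,p5,p6}} V145={{p1,p3},{p1,p3,p5}} V234={{p1,p3},{p3,p5},{p1,p3,p5}} V235={{p1,p3},{p1,p6},{p3,p5},{p4,p6},{p5,p6},{p1,p3,p5},{p1,p4,p6},{p1,p5,p6}} V245={{p3},{p1,p3},{p3,p5},{p1,p3,p5}} V345={{p1,p3},{p3,p5},{p1,p3,p5}}
  V1234={{p1,p3},{p1,p3,p5}} V1235={{p1,p3},{p1,p6},{p1,p3,p5},{p1,p4,p6},{p1,p5,p6}} V1245={{p1,p3},{p1,p3,p5}} V1345={{p1,p3},{p1,p3,p5}} V2345={{p1,p3},{p3,p5},{p1,p3,p5}}
  V12345={{p1,p3},{p1,p3,p5}}
components per intersection:
  V1: {{p1},{p1,p3},{p1,p4},{p1,p5},{p1,p6},{p1,p3,p5},{p1,p4,p6},{p1,p5,p6}}
  V2: {{p1},{p3},{p6},{p1,p3},{p1,p4},{p1,p5},{p1,p6},{p3,p5},{p4,p6},{p5,p6},{p1,p3,p5},{p1,p4,p6},{p1,p5,p6}}
  V3: {{p1},{p4},{p5},{p1,p3},{p1,p4},{p1,p5},{p1,p6},{p3,p5},{p4,p6},{p5,p6},{p1,p3,p5},{p1,p4,p6},{p1,p5,p6}} {{p2}}
  V4: {{p3},{p1,p3},{p3,p5},{p1,p3,p5}}
  V5: {{p3},{p1,p3},{p3,p5},{p1,p3,p5}} {{p6},{p1,p6},{p4,p6},{p5,p6},{p1,p4,p6},{p1,p5,p6}}
  V12: {{p1},{p1,p3},{p1,p4},{p1,p5},{p1,p6},{p1,p3,p5},{p1,p4,p6},{p1,p5,p6}}
  V13: {{p1},{p1,p3},{p1,p4},{p1,p5},{p1,p6},{p1,p3,p5},{p1,p4,p6},{p1,p5,p6}}
  V14: {{p1,p3},{p1,p3,p5}}
  V15: {{p1,p3},{p1,p3,p5}} {{p1,p6},{p1,p4,p6},{p1,p5,p6}}
  V23: {{p1},{p1,p3},{p1,p4},{p1,p5},{p1,p6},{p3,p5},{p4,p6},{p5,p6},{p1,p3,p5},{p1,p4,p6},{p1,p5,p6}}
  V24: {{p3},{p1,p3},{p3,p5},{p1,p3,p5}}
  V25: {{p3},{p1,p3},{p3,p5},{p1,p3,p5}} {{p6},{p1,p6},{p4,p6},{p5,p6},{p1,p4,p6},{p1,p5,p6}}
  V34: {{p1,p3},{p3,p5},{p1,p3,p5}}
  V35: {{p1,p3},{p3,p5},{p1,p3,p5}} {{p1,p6},{p4,p6},{p5,p6},{p1,p4,p6},{p1,p5,p6}}
  V45: {{p3},{p1,p3},{p3,p5},{p1,p3,p5}}
  V123: {{p1},{p1,p3},{p1,p4},{p1,p5},{p1,p6},{p1,p3,p5},{p1,p4,p6},{p1,p5,p6}}
  V124: {{p1,p3},{p1,p3,p5}}
  V125: {{p1,p3},{p1,p3,p5}} {{p1,p6},{p1,p4,p6},{p1,p5,p6}}
  V134: {{p1,p3},{p1,p3,p5}}
  V135: {{p1,p3},{p1,p3,p5}} {{p1,p6},{p1,p4,p6},{p1,p5,p6}}
  V145: {{p1,p3},{p1,p3,p5}}
  V234: {{p1,p3},{p3,p5},{p1,p3,p5}}
  V235: {{p1,p3},{p3,p5},{p1,p3,p5}} {{p1,p6},{p4,p6},{p5,p6},{p1,p4,p6},{p1,p5,p6}}
  V245: {{p3},{p1,p3},{p3,p5},{p1,p3,p5}}
  V345: {{p1,p3},{p3,p5},{p1,p3,p5}}
  V1234: {{p1,p3},{p1,p3,p5}}
  V1235: {{p1,p3},{p1,p3,p5}} {{p1,p6},{p1,p4,p6},{p1,p5,p6}}
  V1245: {{p1,p3},{p1,p3,p5}}
  V1345: {{p1,p3},{p1,p3,p5}}
  V2345: {{p1,p3},{p3,p5},{p1,p3,p5}}
  V12345: {{p1,p3},{p1,p3,p5}}
C dims 7,13,13,6; δ0: rk 5, SNF 1^5; δ1: rk 8, SNF 1^8; δ2: rk 5, SNF 1^5
Ȟ^0: (7−5)−0=2 ⇒ Z^2
Ȟ^1: (13−8)−5=0 ⇒ 0
Ȟ^2: (13−5)−8=0 ⇒ 0

Ȟ^0(U;F) ≅ Z^2; Ȟ^1(U;F) ≅ 0; Ȟ^2(U;F) ≅ 0


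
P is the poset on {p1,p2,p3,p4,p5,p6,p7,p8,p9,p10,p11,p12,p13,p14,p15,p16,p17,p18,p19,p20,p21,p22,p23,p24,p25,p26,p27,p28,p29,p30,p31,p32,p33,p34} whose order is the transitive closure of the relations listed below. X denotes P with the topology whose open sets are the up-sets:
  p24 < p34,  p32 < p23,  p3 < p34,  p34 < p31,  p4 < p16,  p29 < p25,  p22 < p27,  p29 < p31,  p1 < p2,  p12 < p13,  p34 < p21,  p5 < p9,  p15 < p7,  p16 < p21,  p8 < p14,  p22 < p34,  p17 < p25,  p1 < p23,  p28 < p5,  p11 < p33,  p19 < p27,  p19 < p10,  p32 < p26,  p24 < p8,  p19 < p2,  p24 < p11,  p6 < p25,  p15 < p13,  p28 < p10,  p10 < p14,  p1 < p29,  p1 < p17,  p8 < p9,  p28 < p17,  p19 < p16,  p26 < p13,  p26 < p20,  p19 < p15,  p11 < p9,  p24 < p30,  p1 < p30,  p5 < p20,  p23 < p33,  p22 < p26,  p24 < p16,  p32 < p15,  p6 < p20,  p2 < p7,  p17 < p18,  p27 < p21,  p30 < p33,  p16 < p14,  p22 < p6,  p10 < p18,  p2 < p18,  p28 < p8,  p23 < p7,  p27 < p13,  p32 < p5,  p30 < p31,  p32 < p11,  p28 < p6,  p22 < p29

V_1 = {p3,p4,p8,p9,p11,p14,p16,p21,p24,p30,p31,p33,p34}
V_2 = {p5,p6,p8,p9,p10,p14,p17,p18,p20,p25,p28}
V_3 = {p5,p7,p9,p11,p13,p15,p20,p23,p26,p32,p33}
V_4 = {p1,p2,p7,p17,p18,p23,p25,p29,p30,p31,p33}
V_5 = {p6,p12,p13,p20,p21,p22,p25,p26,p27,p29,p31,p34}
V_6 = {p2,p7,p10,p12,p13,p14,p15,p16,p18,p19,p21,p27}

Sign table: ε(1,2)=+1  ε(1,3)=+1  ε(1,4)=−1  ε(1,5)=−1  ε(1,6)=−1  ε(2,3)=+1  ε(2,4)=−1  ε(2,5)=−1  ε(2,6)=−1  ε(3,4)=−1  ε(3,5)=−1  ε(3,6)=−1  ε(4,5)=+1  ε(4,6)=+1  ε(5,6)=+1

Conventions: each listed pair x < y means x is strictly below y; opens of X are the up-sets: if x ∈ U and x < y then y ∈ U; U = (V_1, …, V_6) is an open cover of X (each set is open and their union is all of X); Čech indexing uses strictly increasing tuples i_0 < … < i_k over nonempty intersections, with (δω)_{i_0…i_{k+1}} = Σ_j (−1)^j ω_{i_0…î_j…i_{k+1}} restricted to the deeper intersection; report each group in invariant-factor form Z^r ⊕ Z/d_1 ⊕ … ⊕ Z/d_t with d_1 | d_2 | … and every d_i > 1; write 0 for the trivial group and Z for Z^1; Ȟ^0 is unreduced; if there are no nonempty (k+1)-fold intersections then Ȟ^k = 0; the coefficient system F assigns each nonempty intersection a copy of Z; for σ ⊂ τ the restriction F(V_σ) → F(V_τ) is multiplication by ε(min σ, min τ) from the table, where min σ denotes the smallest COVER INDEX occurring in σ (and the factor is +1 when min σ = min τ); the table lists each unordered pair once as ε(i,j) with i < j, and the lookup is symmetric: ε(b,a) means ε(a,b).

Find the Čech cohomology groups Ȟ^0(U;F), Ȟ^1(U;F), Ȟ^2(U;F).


intersection data:
  V12={p8,p9,p14} V13={p9,p11,p33} V14={p30,p31,p33} V15={p21,p31,p34} V16={p14,p16,p21} V23={p5,p9,p20} V24={p17,p18,p25} V25={p6,p20,p25} V26={p10,p14,p18} V34={p7,p23,p33} V35={p13,p20,p26} V36={p7,p13,p15} V45={p25,p29,p31} V46={p2,p7,p18} V56={p12,p13,p21,p27}
  V123={p9} V126={p14} V134={p33} V145={p31} V156={p21} V235={p20} V245={p25} V246={p18} V346={p7} V356={p13}
C dims 6,15,10; δ0: rk 5, SNF 1^5; δ1: rk 10, SNF 1^9·2
Ȟ^0 = (6 − 5) − 0 = 1, so Ȟ^0 ≅ Z
Ȟ^1 = (15 − 10) − 5 = 0, so Ȟ^1 ≅ 0
Ȟ^2 = (10 − 0) − 10 = 0 plus torsion [2], so Ȟ^2 ≅ Z/2

Ȟ^0 = Z,  Ȟ^1 = 0,  Ȟ^2 = Z/2


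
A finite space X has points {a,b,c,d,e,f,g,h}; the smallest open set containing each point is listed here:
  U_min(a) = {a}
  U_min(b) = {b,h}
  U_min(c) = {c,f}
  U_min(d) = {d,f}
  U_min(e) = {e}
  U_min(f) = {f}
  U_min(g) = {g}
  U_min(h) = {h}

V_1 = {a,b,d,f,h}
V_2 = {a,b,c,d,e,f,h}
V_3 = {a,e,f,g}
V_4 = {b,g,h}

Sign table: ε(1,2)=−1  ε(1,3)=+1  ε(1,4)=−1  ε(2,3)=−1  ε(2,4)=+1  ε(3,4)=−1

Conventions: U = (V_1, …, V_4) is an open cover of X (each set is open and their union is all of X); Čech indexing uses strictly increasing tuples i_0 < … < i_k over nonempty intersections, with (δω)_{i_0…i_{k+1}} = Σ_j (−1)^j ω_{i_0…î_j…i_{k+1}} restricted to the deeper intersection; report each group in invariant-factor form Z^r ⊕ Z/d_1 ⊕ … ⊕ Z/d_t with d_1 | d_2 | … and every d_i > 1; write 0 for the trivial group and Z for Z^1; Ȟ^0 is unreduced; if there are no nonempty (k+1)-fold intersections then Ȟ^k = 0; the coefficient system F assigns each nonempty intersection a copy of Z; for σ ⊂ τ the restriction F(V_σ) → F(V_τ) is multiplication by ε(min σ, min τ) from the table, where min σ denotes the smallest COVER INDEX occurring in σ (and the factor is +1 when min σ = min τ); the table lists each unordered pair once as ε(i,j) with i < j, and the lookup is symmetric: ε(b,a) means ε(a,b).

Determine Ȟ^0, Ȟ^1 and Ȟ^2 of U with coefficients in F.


nonempty overlaps:
  V12={a,b,d,f,h} V13={a,f} V14={b,h} V23={a,e,f} V24={b,h} V34={g}
  V123={a,f} V124={b,h}
C dims 4,6,2; δ0: rk 3, SNF 1^3; δ1: rk 2, SNF 1^2
degree 0: 4−3−0 = 1 → Ȟ^0 ≅ Z
degree 1: 6−2−3 = 1 → Ȟ^1 ≅ Z
degree 2: 2−0−2 = 0 → Ȟ^2 ≅ 0

Ȟ^0(U;F) ≅ Z, Ȟ^1(U;F) ≅ Z, Ȟ^2(U;F) ≅ 0


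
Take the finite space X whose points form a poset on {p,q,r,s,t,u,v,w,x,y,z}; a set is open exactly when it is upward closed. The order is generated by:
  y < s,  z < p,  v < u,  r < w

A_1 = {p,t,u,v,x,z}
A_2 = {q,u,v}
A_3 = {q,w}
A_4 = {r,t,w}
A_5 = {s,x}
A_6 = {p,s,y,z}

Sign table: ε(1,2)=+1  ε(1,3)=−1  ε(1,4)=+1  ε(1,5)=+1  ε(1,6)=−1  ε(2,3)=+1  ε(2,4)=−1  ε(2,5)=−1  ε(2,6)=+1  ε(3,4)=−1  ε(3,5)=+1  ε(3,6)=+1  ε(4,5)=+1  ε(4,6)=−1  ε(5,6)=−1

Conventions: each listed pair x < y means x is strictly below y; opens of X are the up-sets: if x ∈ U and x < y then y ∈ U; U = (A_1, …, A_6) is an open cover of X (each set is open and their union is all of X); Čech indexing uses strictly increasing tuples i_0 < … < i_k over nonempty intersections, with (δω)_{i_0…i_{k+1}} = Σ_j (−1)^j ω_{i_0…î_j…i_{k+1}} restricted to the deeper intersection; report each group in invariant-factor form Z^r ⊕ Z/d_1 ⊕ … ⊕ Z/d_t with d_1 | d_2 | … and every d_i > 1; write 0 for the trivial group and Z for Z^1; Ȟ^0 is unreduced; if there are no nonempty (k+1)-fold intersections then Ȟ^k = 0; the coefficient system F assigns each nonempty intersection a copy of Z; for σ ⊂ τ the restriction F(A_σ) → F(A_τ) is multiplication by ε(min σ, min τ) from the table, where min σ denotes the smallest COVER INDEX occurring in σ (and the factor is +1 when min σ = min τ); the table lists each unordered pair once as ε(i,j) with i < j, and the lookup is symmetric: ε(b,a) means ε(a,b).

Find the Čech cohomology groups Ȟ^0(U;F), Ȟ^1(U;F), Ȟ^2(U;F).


nerve of the cover:
  A12={u,v} A14={t} A15={x} A16={p,z} A23={q} A34={w} A56={s}
C dims 6,7; δ0: rk 6, SNF 1^5·2
Ȟ^0 = (6 − 6) − 0 = 0, so Ȟ^0 ≅ 0
Ȟ^1 = (7 − 0) − 6 = 1 plus torsion [2], so Ȟ^1 ≅ Z ⊕ Z/2
Ȟ^2 = (0 − 0) − 0 = 0, so Ȟ^2 ≅ 0

Ȟ^0(U;F) ≅ 0,  Ȟ^1(U;F) ≅ Z ⊕ Z/2,  Ȟ^2(U;F) ≅ 0


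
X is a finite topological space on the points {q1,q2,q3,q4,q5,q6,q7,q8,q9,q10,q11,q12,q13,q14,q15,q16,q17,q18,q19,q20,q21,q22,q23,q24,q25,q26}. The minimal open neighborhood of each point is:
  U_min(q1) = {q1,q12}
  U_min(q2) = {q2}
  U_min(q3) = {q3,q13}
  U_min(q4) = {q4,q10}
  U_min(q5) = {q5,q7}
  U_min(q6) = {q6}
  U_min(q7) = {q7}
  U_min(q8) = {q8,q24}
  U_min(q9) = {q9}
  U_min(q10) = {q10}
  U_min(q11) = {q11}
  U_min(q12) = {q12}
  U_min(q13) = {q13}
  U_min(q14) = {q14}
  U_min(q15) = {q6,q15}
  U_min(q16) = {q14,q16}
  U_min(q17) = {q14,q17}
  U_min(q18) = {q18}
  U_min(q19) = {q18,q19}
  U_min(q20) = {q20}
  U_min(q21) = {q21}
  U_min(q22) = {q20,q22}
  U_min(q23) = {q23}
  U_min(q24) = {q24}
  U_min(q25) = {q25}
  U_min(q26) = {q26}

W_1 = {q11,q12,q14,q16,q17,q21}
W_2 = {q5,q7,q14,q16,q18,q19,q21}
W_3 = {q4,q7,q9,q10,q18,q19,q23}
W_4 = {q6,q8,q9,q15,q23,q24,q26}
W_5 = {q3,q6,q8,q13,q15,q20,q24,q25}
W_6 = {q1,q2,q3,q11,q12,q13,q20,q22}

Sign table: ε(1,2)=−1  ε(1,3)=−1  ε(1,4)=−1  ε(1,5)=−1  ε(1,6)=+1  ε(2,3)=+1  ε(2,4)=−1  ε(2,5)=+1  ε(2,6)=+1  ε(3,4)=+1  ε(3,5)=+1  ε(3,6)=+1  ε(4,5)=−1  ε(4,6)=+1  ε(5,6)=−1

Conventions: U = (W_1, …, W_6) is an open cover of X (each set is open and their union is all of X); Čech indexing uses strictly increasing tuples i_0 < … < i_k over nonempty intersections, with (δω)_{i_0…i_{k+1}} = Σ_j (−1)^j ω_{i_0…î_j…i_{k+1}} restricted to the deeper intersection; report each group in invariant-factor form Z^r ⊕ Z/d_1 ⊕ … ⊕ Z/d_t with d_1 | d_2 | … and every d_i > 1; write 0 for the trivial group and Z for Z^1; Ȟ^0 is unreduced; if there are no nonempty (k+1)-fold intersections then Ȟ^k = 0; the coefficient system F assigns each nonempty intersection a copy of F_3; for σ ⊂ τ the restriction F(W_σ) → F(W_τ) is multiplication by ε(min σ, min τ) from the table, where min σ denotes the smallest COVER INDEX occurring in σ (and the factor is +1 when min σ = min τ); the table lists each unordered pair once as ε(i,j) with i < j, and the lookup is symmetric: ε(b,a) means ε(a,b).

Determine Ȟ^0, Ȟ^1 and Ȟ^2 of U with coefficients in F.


Ȟ^0 = 0, Ȟ^1 = 0, Ȟ^2 = 0

nonempty intersections:
  W12={q14,q16,q21} W16={q11,q12} W23={q7,q18,q19} W34={q9,q23} W45={q6,q8,q15,q24} W56={q3,q13,q20}
C dims 6,6; δ0: rk_F3 6
Ȟ^0: (6−6)−0=0 ⇒ 0
Ȟ^1: (6−0)−6=0 ⇒ 0
Ȟ^2: (0−0)−0=0 ⇒ 0


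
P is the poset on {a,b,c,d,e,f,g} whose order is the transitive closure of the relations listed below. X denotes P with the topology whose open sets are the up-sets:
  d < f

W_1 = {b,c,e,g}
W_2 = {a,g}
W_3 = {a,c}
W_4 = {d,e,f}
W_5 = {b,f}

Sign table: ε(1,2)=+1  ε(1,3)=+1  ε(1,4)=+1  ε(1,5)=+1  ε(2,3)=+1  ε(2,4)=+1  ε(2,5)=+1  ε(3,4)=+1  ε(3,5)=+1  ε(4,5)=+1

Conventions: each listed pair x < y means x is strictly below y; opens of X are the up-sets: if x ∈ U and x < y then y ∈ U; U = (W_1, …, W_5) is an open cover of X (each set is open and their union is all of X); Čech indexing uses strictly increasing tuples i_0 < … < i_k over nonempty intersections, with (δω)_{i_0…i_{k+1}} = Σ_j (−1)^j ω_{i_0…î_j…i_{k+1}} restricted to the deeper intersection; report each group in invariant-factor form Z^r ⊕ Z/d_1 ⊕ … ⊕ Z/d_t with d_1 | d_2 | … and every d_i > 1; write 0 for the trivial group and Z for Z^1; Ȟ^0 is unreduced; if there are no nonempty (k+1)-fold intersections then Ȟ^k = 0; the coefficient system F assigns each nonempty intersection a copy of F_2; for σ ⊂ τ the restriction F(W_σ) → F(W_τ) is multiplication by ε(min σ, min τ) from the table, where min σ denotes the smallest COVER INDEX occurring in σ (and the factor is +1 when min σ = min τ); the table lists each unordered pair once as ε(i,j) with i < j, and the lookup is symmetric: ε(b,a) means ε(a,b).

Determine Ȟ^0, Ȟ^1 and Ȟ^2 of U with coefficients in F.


Ȟ^0 = Z/2; Ȟ^1 = Z/2 ⊕ Z/2; Ȟ^2 = 0

nonempty overlaps:
  W12={g} W13={c} W14={e} W15={b} W23={a} W45={f}
C dims 5,6; δ0: rk_F2 4
degree 0: 5−4−0 = 1 → Ȟ^0 ≅ Z/2
degree 1: 6−0−4 = 2 → Ȟ^1 ≅ Z/2 ⊕ Z/2
degree 2: 0−0−0 = 0 → Ȟ^2 ≅ 0


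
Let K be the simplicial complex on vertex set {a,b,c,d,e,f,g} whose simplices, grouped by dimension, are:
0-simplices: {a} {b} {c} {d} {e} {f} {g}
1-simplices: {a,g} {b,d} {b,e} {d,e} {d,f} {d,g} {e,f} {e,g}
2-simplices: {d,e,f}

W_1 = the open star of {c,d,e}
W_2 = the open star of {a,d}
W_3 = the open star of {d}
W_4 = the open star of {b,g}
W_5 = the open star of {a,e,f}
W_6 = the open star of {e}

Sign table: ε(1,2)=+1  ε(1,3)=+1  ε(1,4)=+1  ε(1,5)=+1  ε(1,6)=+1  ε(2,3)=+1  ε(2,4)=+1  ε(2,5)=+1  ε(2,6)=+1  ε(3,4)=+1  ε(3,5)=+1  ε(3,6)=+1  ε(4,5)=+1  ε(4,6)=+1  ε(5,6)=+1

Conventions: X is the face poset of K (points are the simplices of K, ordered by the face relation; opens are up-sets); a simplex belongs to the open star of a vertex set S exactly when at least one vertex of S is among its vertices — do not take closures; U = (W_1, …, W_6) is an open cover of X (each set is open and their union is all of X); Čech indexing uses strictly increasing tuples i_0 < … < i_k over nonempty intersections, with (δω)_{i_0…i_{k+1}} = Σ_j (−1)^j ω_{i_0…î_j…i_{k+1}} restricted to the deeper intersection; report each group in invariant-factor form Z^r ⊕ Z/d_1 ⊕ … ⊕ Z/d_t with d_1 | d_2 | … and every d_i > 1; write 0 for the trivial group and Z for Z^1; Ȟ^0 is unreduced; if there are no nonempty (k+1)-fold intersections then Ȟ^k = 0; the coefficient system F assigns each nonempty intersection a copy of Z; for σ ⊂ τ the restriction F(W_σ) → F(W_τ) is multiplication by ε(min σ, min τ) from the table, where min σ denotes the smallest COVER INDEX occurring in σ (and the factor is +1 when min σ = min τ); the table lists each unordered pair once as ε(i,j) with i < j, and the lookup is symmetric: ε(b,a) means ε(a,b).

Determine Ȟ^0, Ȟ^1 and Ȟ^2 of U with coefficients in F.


nonempty overlaps:
  W1={{c},{d},{e},{b,d},{b,e},{d,e},{d,f},{d,g},{e,f},{e,g},{d,e,f}} W2={{a},{d},{a,g},{b,d},{d,e},{d,f},{d,g},{d,e,f}} W3={{d},{b,d},{d,e},{d,f},{d,g},{d,e,f}} W4={{b},{g},{a,g},{b,d},{b,e},{d,g},{e,g}} W5={{a},{e},{f},{a,g},{b,e},{d,e},{d,f},{e,f},{e,g},{d,e,f}} W6={{e},{b,e},{d,e},{e,f},{e,g},{d,e,f}}
  W12={{d},{b,d},{d,e},{d,f},{d,g},{d,e,f}} W13={{d},{b,d},{d,e},{d,f},{d,g},{d,e,f}} W14={{b,d},{b,e},{d,g},{e,g}} W15={{e},{b,e},{d,e},{d,f},{e,f},{e,g},{d,e,f}} W16={{e},{b,e},{d,e},{e,f},{e,g},{d,e,f}} W23={{d},{b,d},{d,e},{d,f},{d,g},{d,e,f}} W24={{a,g},{b,d},{d,g}} W25={{a},{a,g},{d,e},{d,f},{d,e,f}} W26={{d,e},{d,e,f}} W34={{b,d},{d,g}} W35={{d,e},{d,f},{d,e,f}} W36={{d,e},{d,e,f}} W45={{a,g},{b,e},{e,g}} W46={{b,e},{e,g}} W56={{e},{b,e},{d,e},{e,f},{e,g},{d,e,f}}
  W123={{d},{b,d},{d,e},{d,f},{d,g},{d,e,f}} W124={{b,d},{d,g}} W125={{d,e},{d,f},{d,e,f}} W126={{d,e},{d,e,f}} W134={{b,d},{d,g}} W135={{d,e},{d,f},{d,e,f}} W136={{d,e},{d,e,f}} W145={{b,e},{e,g}} W146={{b,e},{e,g}} W156={{e},{b,e},{d,e},{e,f},{e,g},{d,e,f}} W234={{b,d},{d,g}} W235={{d,e},{d,f},{d,e,f}} W236={{d,e},{d,e,f}} W245={{a,g}} W256={{d,e},{d,e,f}} W356={{d,e},{d,e,f}} W456={{b,e},{e,g}}
  W1234={{b,d},{d,g}} W1235={{d,e},{d,f},{d,e,f}} W1236={{d,e},{d,e,f}} W1256={{d,e},{d,e,f}} W1356={{d,e},{d,e,f}} W1456={{b,e},{e,g}} W2356={{d,e},{d,e,f}}
  W12356={{d,e},{d,e,f}}
C dims 6,15,17,7; δ0: rk 5, SNF 1^5; δ1: rk 10, SNF 1^10; δ2: rk 6, SNF 1^6
degree 0: 6−5−0 = 1 → Ȟ^0 ≅ Z
degree 1: 15−10−5 = 0 → Ȟ^1 ≅ 0
degree 2: 17−6−10 = 1 → Ȟ^2 ≅ Z

Ȟ^0 ≅ Z,  Ȟ^1 ≅ 0,  Ȟ^2 ≅ Z


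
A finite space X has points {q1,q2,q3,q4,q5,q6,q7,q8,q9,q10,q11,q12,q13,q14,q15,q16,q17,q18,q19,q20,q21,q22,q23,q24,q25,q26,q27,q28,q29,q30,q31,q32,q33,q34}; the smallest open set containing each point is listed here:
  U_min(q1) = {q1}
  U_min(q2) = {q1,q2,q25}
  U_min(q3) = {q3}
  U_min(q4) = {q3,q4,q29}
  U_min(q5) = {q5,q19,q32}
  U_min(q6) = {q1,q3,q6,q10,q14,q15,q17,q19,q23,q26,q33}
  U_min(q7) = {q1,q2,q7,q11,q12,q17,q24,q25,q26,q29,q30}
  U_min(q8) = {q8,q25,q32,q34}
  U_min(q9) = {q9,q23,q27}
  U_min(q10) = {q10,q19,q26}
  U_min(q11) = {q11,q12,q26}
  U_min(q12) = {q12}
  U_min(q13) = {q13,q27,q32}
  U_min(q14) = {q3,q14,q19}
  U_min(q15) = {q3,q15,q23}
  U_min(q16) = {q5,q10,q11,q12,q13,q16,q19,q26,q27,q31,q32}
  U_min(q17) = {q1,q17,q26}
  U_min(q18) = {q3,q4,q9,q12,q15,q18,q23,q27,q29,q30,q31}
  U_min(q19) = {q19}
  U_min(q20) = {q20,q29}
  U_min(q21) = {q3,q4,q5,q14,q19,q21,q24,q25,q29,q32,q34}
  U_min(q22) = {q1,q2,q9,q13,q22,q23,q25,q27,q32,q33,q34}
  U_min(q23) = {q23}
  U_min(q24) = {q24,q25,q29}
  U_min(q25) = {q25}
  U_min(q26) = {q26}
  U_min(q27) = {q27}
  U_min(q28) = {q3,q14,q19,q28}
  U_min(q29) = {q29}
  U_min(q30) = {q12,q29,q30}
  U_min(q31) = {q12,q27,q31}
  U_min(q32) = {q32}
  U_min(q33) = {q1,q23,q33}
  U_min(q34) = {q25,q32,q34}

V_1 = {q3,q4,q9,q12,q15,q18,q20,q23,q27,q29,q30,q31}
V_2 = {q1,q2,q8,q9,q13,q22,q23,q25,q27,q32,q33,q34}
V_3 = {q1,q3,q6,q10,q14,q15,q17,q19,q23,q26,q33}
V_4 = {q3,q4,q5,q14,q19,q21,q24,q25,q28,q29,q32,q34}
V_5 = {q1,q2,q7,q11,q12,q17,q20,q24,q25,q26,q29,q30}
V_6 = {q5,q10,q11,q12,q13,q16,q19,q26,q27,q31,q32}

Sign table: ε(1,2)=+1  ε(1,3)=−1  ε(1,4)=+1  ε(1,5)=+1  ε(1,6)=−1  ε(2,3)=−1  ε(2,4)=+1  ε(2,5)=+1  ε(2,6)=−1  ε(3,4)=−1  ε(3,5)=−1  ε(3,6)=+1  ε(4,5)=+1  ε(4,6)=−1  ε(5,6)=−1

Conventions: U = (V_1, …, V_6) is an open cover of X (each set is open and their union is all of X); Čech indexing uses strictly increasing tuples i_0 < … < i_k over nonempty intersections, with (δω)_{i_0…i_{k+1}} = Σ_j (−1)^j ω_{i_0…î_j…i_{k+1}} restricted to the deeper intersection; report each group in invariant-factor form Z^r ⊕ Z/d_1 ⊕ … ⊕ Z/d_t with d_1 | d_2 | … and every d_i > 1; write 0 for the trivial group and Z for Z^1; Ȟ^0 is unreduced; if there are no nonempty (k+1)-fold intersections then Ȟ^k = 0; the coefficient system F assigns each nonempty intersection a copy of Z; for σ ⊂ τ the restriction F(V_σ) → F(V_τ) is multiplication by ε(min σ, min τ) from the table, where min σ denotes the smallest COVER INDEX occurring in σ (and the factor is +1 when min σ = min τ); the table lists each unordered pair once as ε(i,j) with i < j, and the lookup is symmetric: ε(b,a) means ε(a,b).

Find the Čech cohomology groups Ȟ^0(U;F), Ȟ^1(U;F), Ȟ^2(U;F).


Ȟ^0(U;F) ≅ Z, Ȟ^1(U;F) ≅ 0 and Ȟ^2(U;F) ≅ Z/2

nerve of the cover:
  V12={q9,q23,q27} V13={q3,q15,q23} V14={q3,q4,q29} V15={q12,q20,q29,q30} V16={q12,q27,q31} V23={q1,q23,q33} V24={q25,q32,q34} V25={q1,q2,q25} V26={q13,q27,q32} V34={q3,q14,q19} V35={q1,q17,q26} V36={q10,q19,q26} V45={q24,q25,q29} V46={q5,q19,q32} V56={q11,q12,q26}
  V123={q23} V126={q27} V134={q3} V145={q29} V156={q12} V235={q1} V245={q25} V246={q32} V346={q19} V356={q26}
C dims 6,15,10; δ0: rk 5, SNF 1^5; δ1: rk 10, SNF 1^9·2
Ȟ^0 = (6 − 5) − 0 = 1, so Ȟ^0 ≅ Z
Ȟ^1 = (15 − 10) − 5 = 0, so Ȟ^1 ≅ 0
Ȟ^2 = (10 − 0) − 10 = 0 plus torsion [2], so Ȟ^2 ≅ Z/2


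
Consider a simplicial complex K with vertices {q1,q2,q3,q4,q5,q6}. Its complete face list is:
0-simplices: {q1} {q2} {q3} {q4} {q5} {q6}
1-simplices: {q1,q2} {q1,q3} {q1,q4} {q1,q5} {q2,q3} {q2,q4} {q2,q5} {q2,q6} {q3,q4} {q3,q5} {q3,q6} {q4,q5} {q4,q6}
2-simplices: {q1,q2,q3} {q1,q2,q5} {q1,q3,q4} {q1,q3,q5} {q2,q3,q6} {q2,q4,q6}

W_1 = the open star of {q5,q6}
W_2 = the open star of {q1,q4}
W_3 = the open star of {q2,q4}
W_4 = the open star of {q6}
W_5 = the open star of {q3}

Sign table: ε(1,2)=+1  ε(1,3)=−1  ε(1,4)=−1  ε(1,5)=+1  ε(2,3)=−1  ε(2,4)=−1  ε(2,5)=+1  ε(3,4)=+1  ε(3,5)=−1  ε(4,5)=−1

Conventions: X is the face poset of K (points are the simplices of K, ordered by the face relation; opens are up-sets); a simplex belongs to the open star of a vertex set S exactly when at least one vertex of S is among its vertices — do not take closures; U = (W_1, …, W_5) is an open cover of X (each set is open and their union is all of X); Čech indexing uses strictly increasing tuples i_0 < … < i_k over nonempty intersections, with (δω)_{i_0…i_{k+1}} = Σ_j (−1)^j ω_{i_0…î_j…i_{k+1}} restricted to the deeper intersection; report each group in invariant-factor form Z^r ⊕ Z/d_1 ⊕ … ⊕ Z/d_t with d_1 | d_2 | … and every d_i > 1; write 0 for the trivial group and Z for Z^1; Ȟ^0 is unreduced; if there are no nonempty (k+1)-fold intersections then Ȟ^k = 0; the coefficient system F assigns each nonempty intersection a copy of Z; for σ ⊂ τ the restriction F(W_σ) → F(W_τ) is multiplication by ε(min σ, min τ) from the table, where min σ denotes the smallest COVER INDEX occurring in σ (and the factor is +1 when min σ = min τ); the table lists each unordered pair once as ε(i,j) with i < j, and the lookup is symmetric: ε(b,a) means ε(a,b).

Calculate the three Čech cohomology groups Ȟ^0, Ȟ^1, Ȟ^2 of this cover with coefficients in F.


Ȟ^0(U;F) ≅ Z; Ȟ^1(U;F) ≅ 0; Ȟ^2(U;F) ≅ Z

nonempty intersections:
  W1={{q5},{q6},{q1,q5},{q2,q5},{q2,q6},{q3,q5},{q3,q6},{q4,q5},{q4,q6},{q1,q2,q5},{q1,q3,q5},{q2,q3,q6},{q2,q4,q6}} W2={{q1},{q4},{q1,q2},{q1,q3},{q1,q4},{q1,q5},{q2,q4},{q3,q4},{q4,q5},{q4,q6},{q1,q2,q3},{q1,q2,q5},{q1,q3,q4},{q1,q3,q5},{q2,q4,q6}} W3={{q2},{q4},{q1,q2},{q1,q4},{q2,q3},{q2,q4},{q2,q5},{q2,q6},{q3,q4},{q4,q5},{q4,q6},{q1,q2,q3},{q1,q2,q5},{q1,q3,q4},{q2,q3,q6},{q2,q4,q6}} W4={{q6},{q2,q6},{q3,q6},{q4,q6},{q2,q3,q6},{q2,q4,q6}} W5={{q3},{q1,q3},{q2,q3},{q3,q4},{q3,q5},{q3,q6},{q1,q2,q3},{q1,q3,q4},{q1,q3,q5},{q2,q3,q6}}
  W12={{q1,q5},{q4,q5},{q4,q6},{q1,q2,q5},{q1,q3,q5},{q2,q4,q6}} W13={{q2,q5},{q2,q6},{q4,q5},{q4,q6},{q1,q2,q5},{q2,q3,q6},{q2,q4,q6}} W14={{q6},{q2,q6},{q3,q6},{q4,q6},{q2,q3,q6},{q2,q4,q6}} W15={{q3,q5},{q3,q6},{q1,q3,q5},{q2,q3,q6}} W23={{q4},{q1,q2},{q1,q4},{q2,q4},{q3,q4},{q4,q5},{q4,q6},{q1,q2,q3},{q1,q2,q5},{q1,q3,q4},{q2,q4,q6}} W24={{q4,q6},{q2,q4,q6}} W25={{q1,q3},{q3,q4},{q1,q2,q3},{q1,q3,q4},{q1,q3,q5}} W34={{q2,q6},{q4,q6},{q2,q3,q6},{q2,q4,q6}} W35={{q2,q3},{q3,q4},{q1,q2,q3},{q1,q3,q4},{q2,q3,q6}} W45={{q3,q6},{q2,q3,q6}}
  W123={{q4,q5},{q4,q6},{q1,q2,q5},{q2,q4,q6}} W124={{q4,q6},{q2,q4,q6}} W125={{q1,q3,q5}} W134={{q2,q6},{q4,q6},{q2,q3,q6},{q2,q4,q6}} W135={{q2,q3,q6}} W145={{q3,q6},{q2,q3,q6}} W234={{q4,q6},{q2,q4,q6}} W235={{q3,q4},{q1,q2,q3},{q1,q3,q4}} W345={{q2,q3,q6}}
  W1234={{q4,q6},{q2,q4,q6}} W1345={{q2,q3,q6}}
C dims 5,10,9,2; δ0: rk 4, SNF 1^4; δ1: rk 6, SNF 1^6; δ2: rk 2, SNF 1^2
Ȟ^0: (5−4)−0=1 ⇒ Z
Ȟ^1: (10−6)−4=0 ⇒ 0
Ȟ^2: (9−2)−6=1 ⇒ Z


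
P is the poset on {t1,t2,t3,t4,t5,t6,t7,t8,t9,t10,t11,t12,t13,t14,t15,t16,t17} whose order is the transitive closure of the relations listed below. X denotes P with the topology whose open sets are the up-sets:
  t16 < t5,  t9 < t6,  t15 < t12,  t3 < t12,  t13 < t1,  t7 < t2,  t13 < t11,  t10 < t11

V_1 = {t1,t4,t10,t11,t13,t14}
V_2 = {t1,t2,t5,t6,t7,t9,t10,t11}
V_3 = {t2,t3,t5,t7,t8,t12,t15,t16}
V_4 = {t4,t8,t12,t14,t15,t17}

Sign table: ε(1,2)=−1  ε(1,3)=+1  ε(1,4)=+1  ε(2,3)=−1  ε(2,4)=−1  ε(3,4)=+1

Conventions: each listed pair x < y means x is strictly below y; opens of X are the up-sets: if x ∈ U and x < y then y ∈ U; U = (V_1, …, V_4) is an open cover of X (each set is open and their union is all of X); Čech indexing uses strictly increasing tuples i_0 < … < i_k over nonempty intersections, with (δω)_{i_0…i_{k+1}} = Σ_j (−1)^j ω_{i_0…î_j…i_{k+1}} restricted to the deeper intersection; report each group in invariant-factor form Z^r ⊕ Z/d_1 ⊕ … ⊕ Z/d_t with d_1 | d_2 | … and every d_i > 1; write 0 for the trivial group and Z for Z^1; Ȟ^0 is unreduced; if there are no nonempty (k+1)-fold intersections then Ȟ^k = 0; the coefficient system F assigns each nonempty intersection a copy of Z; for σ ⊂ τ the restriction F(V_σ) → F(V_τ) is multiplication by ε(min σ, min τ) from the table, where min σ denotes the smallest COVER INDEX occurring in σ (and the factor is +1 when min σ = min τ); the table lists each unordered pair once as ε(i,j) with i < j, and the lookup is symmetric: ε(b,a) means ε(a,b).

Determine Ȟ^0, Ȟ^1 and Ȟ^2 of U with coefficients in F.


Ȟ^0 ≅ Z; Ȟ^1 ≅ Z; Ȟ^2 ≅ 0

intersection data:
  V12={t1,t10,t11} V14={t4,t14} V23={t2,t5,t7} V34={t8,t12,t15}
C dims 4,4; δ0: rk 3, SNF 1^3
Ȟ^0 = (4 − 3) − 0 = 1, so Ȟ^0 ≅ Z
Ȟ^1 = (4 − 0) − 3 = 1, so Ȟ^1 ≅ Z
Ȟ^2 = (0 − 0) − 0 = 0, so Ȟ^2 ≅ 0
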